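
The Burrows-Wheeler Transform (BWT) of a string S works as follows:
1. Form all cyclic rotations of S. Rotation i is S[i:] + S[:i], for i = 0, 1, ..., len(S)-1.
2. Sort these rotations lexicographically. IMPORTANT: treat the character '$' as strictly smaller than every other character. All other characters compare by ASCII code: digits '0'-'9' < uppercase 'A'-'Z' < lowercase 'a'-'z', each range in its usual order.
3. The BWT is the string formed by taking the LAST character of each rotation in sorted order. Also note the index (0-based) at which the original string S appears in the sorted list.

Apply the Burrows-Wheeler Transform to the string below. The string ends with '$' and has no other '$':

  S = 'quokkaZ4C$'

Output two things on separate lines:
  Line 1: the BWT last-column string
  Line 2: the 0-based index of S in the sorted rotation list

All 10 rotations (rotation i = S[i:]+S[:i]):
  rot[0] = quokkaZ4C$
  rot[1] = uokkaZ4C$q
  rot[2] = okkaZ4C$qu
  rot[3] = kkaZ4C$quo
  rot[4] = kaZ4C$quok
  rot[5] = aZ4C$quokk
  rot[6] = Z4C$quokka
  rot[7] = 4C$quokkaZ
  rot[8] = C$quokkaZ4
  rot[9] = $quokkaZ4C
Sorted (with $ < everything):
  sorted[0] = $quokkaZ4C  (last char: 'C')
  sorted[1] = 4C$quokkaZ  (last char: 'Z')
  sorted[2] = C$quokkaZ4  (last char: '4')
  sorted[3] = Z4C$quokka  (last char: 'a')
  sorted[4] = aZ4C$quokk  (last char: 'k')
  sorted[5] = kaZ4C$quok  (last char: 'k')
  sorted[6] = kkaZ4C$quo  (last char: 'o')
  sorted[7] = okkaZ4C$qu  (last char: 'u')
  sorted[8] = quokkaZ4C$  (last char: '$')
  sorted[9] = uokkaZ4C$q  (last char: 'q')
Last column: CZ4akkou$q
Original string S is at sorted index 8

Answer: CZ4akkou$q
8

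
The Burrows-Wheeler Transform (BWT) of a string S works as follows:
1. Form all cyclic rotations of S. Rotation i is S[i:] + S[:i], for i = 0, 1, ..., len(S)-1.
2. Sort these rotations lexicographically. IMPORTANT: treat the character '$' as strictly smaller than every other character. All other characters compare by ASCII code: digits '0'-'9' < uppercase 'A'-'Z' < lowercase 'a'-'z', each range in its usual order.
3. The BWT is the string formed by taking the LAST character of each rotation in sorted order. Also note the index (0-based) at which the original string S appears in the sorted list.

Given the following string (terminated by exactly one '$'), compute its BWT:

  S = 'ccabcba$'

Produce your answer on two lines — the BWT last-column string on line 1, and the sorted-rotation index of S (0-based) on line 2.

All 8 rotations (rotation i = S[i:]+S[:i]):
  rot[0] = ccabcba$
  rot[1] = cabcba$c
  rot[2] = abcba$cc
  rot[3] = bcba$cca
  rot[4] = cba$ccab
  rot[5] = ba$ccabc
  rot[6] = a$ccabcb
  rot[7] = $ccabcba
Sorted (with $ < everything):
  sorted[0] = $ccabcba  (last char: 'a')
  sorted[1] = a$ccabcb  (last char: 'b')
  sorted[2] = abcba$cc  (last char: 'c')
  sorted[3] = ba$ccabc  (last char: 'c')
  sorted[4] = bcba$cca  (last char: 'a')
  sorted[5] = cabcba$c  (last char: 'c')
  sorted[6] = cba$ccab  (last char: 'b')
  sorted[7] = ccabcba$  (last char: '$')
Last column: abccacb$
Original string S is at sorted index 7

Answer: abccacb$
7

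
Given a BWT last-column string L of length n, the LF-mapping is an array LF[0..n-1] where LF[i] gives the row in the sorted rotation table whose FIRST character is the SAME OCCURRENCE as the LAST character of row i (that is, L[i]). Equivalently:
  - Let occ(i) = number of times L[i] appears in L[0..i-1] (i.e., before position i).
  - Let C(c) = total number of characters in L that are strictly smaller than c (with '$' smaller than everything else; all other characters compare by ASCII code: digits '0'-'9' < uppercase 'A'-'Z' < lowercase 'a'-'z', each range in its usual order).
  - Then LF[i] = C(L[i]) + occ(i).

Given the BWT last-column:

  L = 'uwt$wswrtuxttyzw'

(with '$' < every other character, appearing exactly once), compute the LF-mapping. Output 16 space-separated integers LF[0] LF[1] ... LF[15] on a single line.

Char counts: '$':1, 'r':1, 's':1, 't':4, 'u':2, 'w':4, 'x':1, 'y':1, 'z':1
C (first-col start): C('$')=0, C('r')=1, C('s')=2, C('t')=3, C('u')=7, C('w')=9, C('x')=13, C('y')=14, C('z')=15
L[0]='u': occ=0, LF[0]=C('u')+0=7+0=7
L[1]='w': occ=0, LF[1]=C('w')+0=9+0=9
L[2]='t': occ=0, LF[2]=C('t')+0=3+0=3
L[3]='$': occ=0, LF[3]=C('$')+0=0+0=0
L[4]='w': occ=1, LF[4]=C('w')+1=9+1=10
L[5]='s': occ=0, LF[5]=C('s')+0=2+0=2
L[6]='w': occ=2, LF[6]=C('w')+2=9+2=11
L[7]='r': occ=0, LF[7]=C('r')+0=1+0=1
L[8]='t': occ=1, LF[8]=C('t')+1=3+1=4
L[9]='u': occ=1, LF[9]=C('u')+1=7+1=8
L[10]='x': occ=0, LF[10]=C('x')+0=13+0=13
L[11]='t': occ=2, LF[11]=C('t')+2=3+2=5
L[12]='t': occ=3, LF[12]=C('t')+3=3+3=6
L[13]='y': occ=0, LF[13]=C('y')+0=14+0=14
L[14]='z': occ=0, LF[14]=C('z')+0=15+0=15
L[15]='w': occ=3, LF[15]=C('w')+3=9+3=12

Answer: 7 9 3 0 10 2 11 1 4 8 13 5 6 14 15 12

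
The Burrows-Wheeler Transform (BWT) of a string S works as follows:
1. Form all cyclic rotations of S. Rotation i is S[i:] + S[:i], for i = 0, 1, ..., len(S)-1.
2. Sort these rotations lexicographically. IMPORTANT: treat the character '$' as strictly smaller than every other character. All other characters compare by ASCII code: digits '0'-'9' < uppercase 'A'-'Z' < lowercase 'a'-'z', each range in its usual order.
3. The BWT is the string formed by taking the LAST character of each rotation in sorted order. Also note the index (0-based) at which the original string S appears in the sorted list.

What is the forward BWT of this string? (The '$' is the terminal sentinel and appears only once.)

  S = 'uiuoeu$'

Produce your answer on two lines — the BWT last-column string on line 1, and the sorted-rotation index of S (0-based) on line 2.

All 7 rotations (rotation i = S[i:]+S[:i]):
  rot[0] = uiuoeu$
  rot[1] = iuoeu$u
  rot[2] = uoeu$ui
  rot[3] = oeu$uiu
  rot[4] = eu$uiuo
  rot[5] = u$uiuoe
  rot[6] = $uiuoeu
Sorted (with $ < everything):
  sorted[0] = $uiuoeu  (last char: 'u')
  sorted[1] = eu$uiuo  (last char: 'o')
  sorted[2] = iuoeu$u  (last char: 'u')
  sorted[3] = oeu$uiu  (last char: 'u')
  sorted[4] = u$uiuoe  (last char: 'e')
  sorted[5] = uiuoeu$  (last char: '$')
  sorted[6] = uoeu$ui  (last char: 'i')
Last column: uouue$i
Original string S is at sorted index 5

Answer: uouue$i
5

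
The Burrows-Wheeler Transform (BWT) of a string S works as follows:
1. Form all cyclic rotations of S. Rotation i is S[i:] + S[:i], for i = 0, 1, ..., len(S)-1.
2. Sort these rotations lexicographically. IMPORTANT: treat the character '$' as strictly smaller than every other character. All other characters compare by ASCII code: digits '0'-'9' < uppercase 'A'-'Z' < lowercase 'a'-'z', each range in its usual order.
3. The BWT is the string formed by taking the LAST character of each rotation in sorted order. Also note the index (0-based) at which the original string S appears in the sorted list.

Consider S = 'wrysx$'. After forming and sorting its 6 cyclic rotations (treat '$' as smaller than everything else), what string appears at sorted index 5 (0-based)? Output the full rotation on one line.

Answer: ysx$wr

Derivation:
All 6 rotations (rotation i = S[i:]+S[:i]):
  rot[0] = wrysx$
  rot[1] = rysx$w
  rot[2] = ysx$wr
  rot[3] = sx$wry
  rot[4] = x$wrys
  rot[5] = $wrysx
Sorted (with $ < everything):
  sorted[0] = $wrysx
  sorted[1] = rysx$w
  sorted[2] = sx$wry
  sorted[3] = wrysx$
  sorted[4] = x$wrys
  sorted[5] = ysx$wr
sorted[5] = ysx$wr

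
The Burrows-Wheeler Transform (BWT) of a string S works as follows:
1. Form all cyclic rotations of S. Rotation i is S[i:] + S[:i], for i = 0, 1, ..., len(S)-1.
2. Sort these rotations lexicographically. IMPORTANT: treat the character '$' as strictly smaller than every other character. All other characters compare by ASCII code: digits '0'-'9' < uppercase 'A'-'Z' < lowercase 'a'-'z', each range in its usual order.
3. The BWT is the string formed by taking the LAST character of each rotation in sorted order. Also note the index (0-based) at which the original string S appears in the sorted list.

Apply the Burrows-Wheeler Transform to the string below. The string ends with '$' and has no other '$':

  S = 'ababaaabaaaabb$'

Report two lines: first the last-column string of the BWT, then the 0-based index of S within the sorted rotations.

Answer: bbbaaaab$abaaaa
8

Derivation:
All 15 rotations (rotation i = S[i:]+S[:i]):
  rot[0] = ababaaabaaaabb$
  rot[1] = babaaabaaaabb$a
  rot[2] = abaaabaaaabb$ab
  rot[3] = baaabaaaabb$aba
  rot[4] = aaabaaaabb$abab
  rot[5] = aabaaaabb$ababa
  rot[6] = abaaaabb$ababaa
  rot[7] = baaaabb$ababaaa
  rot[8] = aaaabb$ababaaab
  rot[9] = aaabb$ababaaaba
  rot[10] = aabb$ababaaabaa
  rot[11] = abb$ababaaabaaa
  rot[12] = bb$ababaaabaaaa
  rot[13] = b$ababaaabaaaab
  rot[14] = $ababaaabaaaabb
Sorted (with $ < everything):
  sorted[0] = $ababaaabaaaabb  (last char: 'b')
  sorted[1] = aaaabb$ababaaab  (last char: 'b')
  sorted[2] = aaabaaaabb$abab  (last char: 'b')
  sorted[3] = aaabb$ababaaaba  (last char: 'a')
  sorted[4] = aabaaaabb$ababa  (last char: 'a')
  sorted[5] = aabb$ababaaabaa  (last char: 'a')
  sorted[6] = abaaaabb$ababaa  (last char: 'a')
  sorted[7] = abaaabaaaabb$ab  (last char: 'b')
  sorted[8] = ababaaabaaaabb$  (last char: '$')
  sorted[9] = abb$ababaaabaaa  (last char: 'a')
  sorted[10] = b$ababaaabaaaab  (last char: 'b')
  sorted[11] = baaaabb$ababaaa  (last char: 'a')
  sorted[12] = baaabaaaabb$aba  (last char: 'a')
  sorted[13] = babaaabaaaabb$a  (last char: 'a')
  sorted[14] = bb$ababaaabaaaa  (last char: 'a')
Last column: bbbaaaab$abaaaa
Original string S is at sorted index 8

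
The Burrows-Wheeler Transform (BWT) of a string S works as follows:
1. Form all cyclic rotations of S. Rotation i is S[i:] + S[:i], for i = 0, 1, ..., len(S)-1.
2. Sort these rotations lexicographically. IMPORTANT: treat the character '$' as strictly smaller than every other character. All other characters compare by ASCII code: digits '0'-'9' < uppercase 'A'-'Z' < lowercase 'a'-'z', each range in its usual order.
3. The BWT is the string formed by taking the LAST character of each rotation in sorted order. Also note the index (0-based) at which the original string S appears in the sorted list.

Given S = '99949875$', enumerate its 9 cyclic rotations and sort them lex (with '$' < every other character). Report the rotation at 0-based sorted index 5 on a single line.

Answer: 949875$99

Derivation:
All 9 rotations (rotation i = S[i:]+S[:i]):
  rot[0] = 99949875$
  rot[1] = 9949875$9
  rot[2] = 949875$99
  rot[3] = 49875$999
  rot[4] = 9875$9994
  rot[5] = 875$99949
  rot[6] = 75$999498
  rot[7] = 5$9994987
  rot[8] = $99949875
Sorted (with $ < everything):
  sorted[0] = $99949875
  sorted[1] = 49875$999
  sorted[2] = 5$9994987
  sorted[3] = 75$999498
  sorted[4] = 875$99949
  sorted[5] = 949875$99
  sorted[6] = 9875$9994
  sorted[7] = 9949875$9
  sorted[8] = 99949875$
sorted[5] = 949875$99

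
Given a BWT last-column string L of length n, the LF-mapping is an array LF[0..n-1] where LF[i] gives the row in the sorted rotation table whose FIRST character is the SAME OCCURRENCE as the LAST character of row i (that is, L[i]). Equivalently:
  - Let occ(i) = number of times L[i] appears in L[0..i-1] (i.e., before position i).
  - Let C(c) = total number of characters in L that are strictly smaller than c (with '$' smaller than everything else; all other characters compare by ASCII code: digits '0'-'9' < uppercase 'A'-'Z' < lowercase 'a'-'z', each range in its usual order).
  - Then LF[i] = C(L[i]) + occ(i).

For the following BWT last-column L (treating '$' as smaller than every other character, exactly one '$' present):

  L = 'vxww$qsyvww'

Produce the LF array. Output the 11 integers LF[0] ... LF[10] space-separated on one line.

Answer: 3 9 5 6 0 1 2 10 4 7 8

Derivation:
Char counts: '$':1, 'q':1, 's':1, 'v':2, 'w':4, 'x':1, 'y':1
C (first-col start): C('$')=0, C('q')=1, C('s')=2, C('v')=3, C('w')=5, C('x')=9, C('y')=10
L[0]='v': occ=0, LF[0]=C('v')+0=3+0=3
L[1]='x': occ=0, LF[1]=C('x')+0=9+0=9
L[2]='w': occ=0, LF[2]=C('w')+0=5+0=5
L[3]='w': occ=1, LF[3]=C('w')+1=5+1=6
L[4]='$': occ=0, LF[4]=C('$')+0=0+0=0
L[5]='q': occ=0, LF[5]=C('q')+0=1+0=1
L[6]='s': occ=0, LF[6]=C('s')+0=2+0=2
L[7]='y': occ=0, LF[7]=C('y')+0=10+0=10
L[8]='v': occ=1, LF[8]=C('v')+1=3+1=4
L[9]='w': occ=2, LF[9]=C('w')+2=5+2=7
L[10]='w': occ=3, LF[10]=C('w')+3=5+3=8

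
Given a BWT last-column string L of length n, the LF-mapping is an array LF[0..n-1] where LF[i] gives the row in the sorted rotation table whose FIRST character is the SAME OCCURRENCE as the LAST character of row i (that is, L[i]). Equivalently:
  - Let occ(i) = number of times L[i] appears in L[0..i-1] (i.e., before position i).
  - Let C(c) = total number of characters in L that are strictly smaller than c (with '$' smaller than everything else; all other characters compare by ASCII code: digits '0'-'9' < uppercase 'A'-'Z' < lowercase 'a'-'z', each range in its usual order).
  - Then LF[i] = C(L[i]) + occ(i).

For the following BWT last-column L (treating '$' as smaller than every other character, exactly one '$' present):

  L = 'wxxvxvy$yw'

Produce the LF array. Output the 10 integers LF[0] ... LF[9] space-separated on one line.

Answer: 3 5 6 1 7 2 8 0 9 4

Derivation:
Char counts: '$':1, 'v':2, 'w':2, 'x':3, 'y':2
C (first-col start): C('$')=0, C('v')=1, C('w')=3, C('x')=5, C('y')=8
L[0]='w': occ=0, LF[0]=C('w')+0=3+0=3
L[1]='x': occ=0, LF[1]=C('x')+0=5+0=5
L[2]='x': occ=1, LF[2]=C('x')+1=5+1=6
L[3]='v': occ=0, LF[3]=C('v')+0=1+0=1
L[4]='x': occ=2, LF[4]=C('x')+2=5+2=7
L[5]='v': occ=1, LF[5]=C('v')+1=1+1=2
L[6]='y': occ=0, LF[6]=C('y')+0=8+0=8
L[7]='$': occ=0, LF[7]=C('$')+0=0+0=0
L[8]='y': occ=1, LF[8]=C('y')+1=8+1=9
L[9]='w': occ=1, LF[9]=C('w')+1=3+1=4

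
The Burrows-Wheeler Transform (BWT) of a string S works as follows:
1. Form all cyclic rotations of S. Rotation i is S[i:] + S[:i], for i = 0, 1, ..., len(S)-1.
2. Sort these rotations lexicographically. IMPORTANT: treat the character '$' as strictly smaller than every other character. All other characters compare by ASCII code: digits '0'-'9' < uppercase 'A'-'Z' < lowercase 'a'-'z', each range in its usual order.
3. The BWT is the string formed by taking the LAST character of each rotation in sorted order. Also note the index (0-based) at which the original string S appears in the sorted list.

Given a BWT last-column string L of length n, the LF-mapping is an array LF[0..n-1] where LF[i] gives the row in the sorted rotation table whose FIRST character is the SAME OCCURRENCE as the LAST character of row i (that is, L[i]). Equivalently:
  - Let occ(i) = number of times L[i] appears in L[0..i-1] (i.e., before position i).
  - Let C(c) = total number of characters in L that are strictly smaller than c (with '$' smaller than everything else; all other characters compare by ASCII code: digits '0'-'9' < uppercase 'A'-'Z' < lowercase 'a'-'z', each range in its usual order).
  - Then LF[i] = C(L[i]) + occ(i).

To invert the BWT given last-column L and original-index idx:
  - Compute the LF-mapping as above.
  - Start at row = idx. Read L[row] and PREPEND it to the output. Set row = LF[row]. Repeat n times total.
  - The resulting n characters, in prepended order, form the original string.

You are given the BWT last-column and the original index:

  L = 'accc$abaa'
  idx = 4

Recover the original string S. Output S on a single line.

Answer: acacabca$

Derivation:
LF mapping: 1 6 7 8 0 2 5 3 4
Walk LF starting at row 4, prepending L[row]:
  step 1: row=4, L[4]='$', prepend. Next row=LF[4]=0
  step 2: row=0, L[0]='a', prepend. Next row=LF[0]=1
  step 3: row=1, L[1]='c', prepend. Next row=LF[1]=6
  step 4: row=6, L[6]='b', prepend. Next row=LF[6]=5
  step 5: row=5, L[5]='a', prepend. Next row=LF[5]=2
  step 6: row=2, L[2]='c', prepend. Next row=LF[2]=7
  step 7: row=7, L[7]='a', prepend. Next row=LF[7]=3
  step 8: row=3, L[3]='c', prepend. Next row=LF[3]=8
  step 9: row=8, L[8]='a', prepend. Next row=LF[8]=4
Reversed output: acacabca$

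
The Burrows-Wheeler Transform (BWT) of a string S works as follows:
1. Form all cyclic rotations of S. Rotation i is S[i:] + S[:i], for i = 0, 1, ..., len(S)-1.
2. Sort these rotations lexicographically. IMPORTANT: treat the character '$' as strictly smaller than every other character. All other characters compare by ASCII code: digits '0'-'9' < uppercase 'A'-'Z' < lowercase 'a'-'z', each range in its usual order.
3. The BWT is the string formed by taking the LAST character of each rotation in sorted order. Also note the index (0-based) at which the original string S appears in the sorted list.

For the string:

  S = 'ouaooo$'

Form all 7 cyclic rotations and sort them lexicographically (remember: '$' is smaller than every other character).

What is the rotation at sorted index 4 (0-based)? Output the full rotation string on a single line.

All 7 rotations (rotation i = S[i:]+S[:i]):
  rot[0] = ouaooo$
  rot[1] = uaooo$o
  rot[2] = aooo$ou
  rot[3] = ooo$oua
  rot[4] = oo$ouao
  rot[5] = o$ouaoo
  rot[6] = $ouaooo
Sorted (with $ < everything):
  sorted[0] = $ouaooo
  sorted[1] = aooo$ou
  sorted[2] = o$ouaoo
  sorted[3] = oo$ouao
  sorted[4] = ooo$oua
  sorted[5] = ouaooo$
  sorted[6] = uaooo$o
sorted[4] = ooo$oua

Answer: ooo$oua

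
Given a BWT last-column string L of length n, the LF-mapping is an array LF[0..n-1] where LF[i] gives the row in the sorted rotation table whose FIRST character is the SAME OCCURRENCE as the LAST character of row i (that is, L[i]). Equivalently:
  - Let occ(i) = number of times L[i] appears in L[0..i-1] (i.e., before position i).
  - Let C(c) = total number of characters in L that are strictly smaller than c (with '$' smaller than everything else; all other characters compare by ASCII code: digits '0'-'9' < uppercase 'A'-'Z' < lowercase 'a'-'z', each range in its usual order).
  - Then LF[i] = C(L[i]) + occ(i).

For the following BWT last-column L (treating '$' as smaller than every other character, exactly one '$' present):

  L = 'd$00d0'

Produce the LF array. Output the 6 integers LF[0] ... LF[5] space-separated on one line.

Char counts: '$':1, '0':3, 'd':2
C (first-col start): C('$')=0, C('0')=1, C('d')=4
L[0]='d': occ=0, LF[0]=C('d')+0=4+0=4
L[1]='$': occ=0, LF[1]=C('$')+0=0+0=0
L[2]='0': occ=0, LF[2]=C('0')+0=1+0=1
L[3]='0': occ=1, LF[3]=C('0')+1=1+1=2
L[4]='d': occ=1, LF[4]=C('d')+1=4+1=5
L[5]='0': occ=2, LF[5]=C('0')+2=1+2=3

Answer: 4 0 1 2 5 3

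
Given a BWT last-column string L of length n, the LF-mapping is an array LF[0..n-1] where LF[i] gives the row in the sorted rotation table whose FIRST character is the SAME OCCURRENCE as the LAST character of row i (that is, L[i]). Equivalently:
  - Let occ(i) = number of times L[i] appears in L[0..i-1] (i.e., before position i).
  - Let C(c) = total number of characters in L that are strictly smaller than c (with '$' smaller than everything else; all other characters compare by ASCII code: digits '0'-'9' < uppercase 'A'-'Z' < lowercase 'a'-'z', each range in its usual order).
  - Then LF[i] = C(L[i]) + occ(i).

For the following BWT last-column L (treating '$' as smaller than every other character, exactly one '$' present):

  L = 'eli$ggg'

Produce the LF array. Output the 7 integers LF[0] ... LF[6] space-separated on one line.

Char counts: '$':1, 'e':1, 'g':3, 'i':1, 'l':1
C (first-col start): C('$')=0, C('e')=1, C('g')=2, C('i')=5, C('l')=6
L[0]='e': occ=0, LF[0]=C('e')+0=1+0=1
L[1]='l': occ=0, LF[1]=C('l')+0=6+0=6
L[2]='i': occ=0, LF[2]=C('i')+0=5+0=5
L[3]='$': occ=0, LF[3]=C('$')+0=0+0=0
L[4]='g': occ=0, LF[4]=C('g')+0=2+0=2
L[5]='g': occ=1, LF[5]=C('g')+1=2+1=3
L[6]='g': occ=2, LF[6]=C('g')+2=2+2=4

Answer: 1 6 5 0 2 3 4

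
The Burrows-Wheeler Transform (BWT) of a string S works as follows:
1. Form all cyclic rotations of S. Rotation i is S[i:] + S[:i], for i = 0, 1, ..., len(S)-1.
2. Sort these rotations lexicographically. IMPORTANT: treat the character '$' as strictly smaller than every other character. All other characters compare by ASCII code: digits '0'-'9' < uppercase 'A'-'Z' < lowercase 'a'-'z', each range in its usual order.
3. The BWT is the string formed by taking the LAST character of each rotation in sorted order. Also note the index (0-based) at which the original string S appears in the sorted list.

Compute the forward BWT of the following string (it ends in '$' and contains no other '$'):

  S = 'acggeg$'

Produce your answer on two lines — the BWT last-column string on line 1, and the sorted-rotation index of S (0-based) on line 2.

Answer: g$agegc
1

Derivation:
All 7 rotations (rotation i = S[i:]+S[:i]):
  rot[0] = acggeg$
  rot[1] = cggeg$a
  rot[2] = ggeg$ac
  rot[3] = geg$acg
  rot[4] = eg$acgg
  rot[5] = g$acgge
  rot[6] = $acggeg
Sorted (with $ < everything):
  sorted[0] = $acggeg  (last char: 'g')
  sorted[1] = acggeg$  (last char: '$')
  sorted[2] = cggeg$a  (last char: 'a')
  sorted[3] = eg$acgg  (last char: 'g')
  sorted[4] = g$acgge  (last char: 'e')
  sorted[5] = geg$acg  (last char: 'g')
  sorted[6] = ggeg$ac  (last char: 'c')
Last column: g$agegc
Original string S is at sorted index 1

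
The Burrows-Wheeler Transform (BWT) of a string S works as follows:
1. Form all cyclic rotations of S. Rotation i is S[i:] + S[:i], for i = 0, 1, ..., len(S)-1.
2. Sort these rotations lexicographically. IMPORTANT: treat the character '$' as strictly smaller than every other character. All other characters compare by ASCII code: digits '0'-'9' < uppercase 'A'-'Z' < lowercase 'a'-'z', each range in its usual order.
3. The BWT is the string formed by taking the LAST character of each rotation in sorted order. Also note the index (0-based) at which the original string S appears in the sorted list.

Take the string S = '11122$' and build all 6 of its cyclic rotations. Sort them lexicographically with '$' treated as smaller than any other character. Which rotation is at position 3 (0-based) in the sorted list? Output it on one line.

Answer: 122$11

Derivation:
All 6 rotations (rotation i = S[i:]+S[:i]):
  rot[0] = 11122$
  rot[1] = 1122$1
  rot[2] = 122$11
  rot[3] = 22$111
  rot[4] = 2$1112
  rot[5] = $11122
Sorted (with $ < everything):
  sorted[0] = $11122
  sorted[1] = 11122$
  sorted[2] = 1122$1
  sorted[3] = 122$11
  sorted[4] = 2$1112
  sorted[5] = 22$111
sorted[3] = 122$11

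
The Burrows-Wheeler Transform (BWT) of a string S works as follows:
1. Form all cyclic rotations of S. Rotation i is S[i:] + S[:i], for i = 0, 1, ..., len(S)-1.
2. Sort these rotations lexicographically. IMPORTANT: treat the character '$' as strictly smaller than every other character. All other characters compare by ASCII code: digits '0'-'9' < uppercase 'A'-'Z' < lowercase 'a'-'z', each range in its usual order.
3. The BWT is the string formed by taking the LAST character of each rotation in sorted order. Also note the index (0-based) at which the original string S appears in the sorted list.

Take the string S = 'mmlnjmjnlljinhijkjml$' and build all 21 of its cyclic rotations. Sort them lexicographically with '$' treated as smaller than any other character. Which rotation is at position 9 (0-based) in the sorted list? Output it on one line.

Answer: kjml$mmlnjmjnlljinhij

Derivation:
All 21 rotations (rotation i = S[i:]+S[:i]):
  rot[0] = mmlnjmjnlljinhijkjml$
  rot[1] = mlnjmjnlljinhijkjml$m
  rot[2] = lnjmjnlljinhijkjml$mm
  rot[3] = njmjnlljinhijkjml$mml
  rot[4] = jmjnlljinhijkjml$mmln
  rot[5] = mjnlljinhijkjml$mmlnj
  rot[6] = jnlljinhijkjml$mmlnjm
  rot[7] = nlljinhijkjml$mmlnjmj
  rot[8] = lljinhijkjml$mmlnjmjn
  rot[9] = ljinhijkjml$mmlnjmjnl
  rot[10] = jinhijkjml$mmlnjmjnll
  rot[11] = inhijkjml$mmlnjmjnllj
  rot[12] = nhijkjml$mmlnjmjnllji
  rot[13] = hijkjml$mmlnjmjnlljin
  rot[14] = ijkjml$mmlnjmjnlljinh
  rot[15] = jkjml$mmlnjmjnlljinhi
  rot[16] = kjml$mmlnjmjnlljinhij
  rot[17] = jml$mmlnjmjnlljinhijk
  rot[18] = ml$mmlnjmjnlljinhijkj
  rot[19] = l$mmlnjmjnlljinhijkjm
  rot[20] = $mmlnjmjnlljinhijkjml
Sorted (with $ < everything):
  sorted[0] = $mmlnjmjnlljinhijkjml
  sorted[1] = hijkjml$mmlnjmjnlljin
  sorted[2] = ijkjml$mmlnjmjnlljinh
  sorted[3] = inhijkjml$mmlnjmjnllj
  sorted[4] = jinhijkjml$mmlnjmjnll
  sorted[5] = jkjml$mmlnjmjnlljinhi
  sorted[6] = jmjnlljinhijkjml$mmln
  sorted[7] = jml$mmlnjmjnlljinhijk
  sorted[8] = jnlljinhijkjml$mmlnjm
  sorted[9] = kjml$mmlnjmjnlljinhij
  sorted[10] = l$mmlnjmjnlljinhijkjm
  sorted[11] = ljinhijkjml$mmlnjmjnl
  sorted[12] = lljinhijkjml$mmlnjmjn
  sorted[13] = lnjmjnlljinhijkjml$mm
  sorted[14] = mjnlljinhijkjml$mmlnj
  sorted[15] = ml$mmlnjmjnlljinhijkj
  sorted[16] = mlnjmjnlljinhijkjml$m
  sorted[17] = mmlnjmjnlljinhijkjml$
  sorted[18] = nhijkjml$mmlnjmjnllji
  sorted[19] = njmjnlljinhijkjml$mml
  sorted[20] = nlljinhijkjml$mmlnjmj
sorted[9] = kjml$mmlnjmjnlljinhij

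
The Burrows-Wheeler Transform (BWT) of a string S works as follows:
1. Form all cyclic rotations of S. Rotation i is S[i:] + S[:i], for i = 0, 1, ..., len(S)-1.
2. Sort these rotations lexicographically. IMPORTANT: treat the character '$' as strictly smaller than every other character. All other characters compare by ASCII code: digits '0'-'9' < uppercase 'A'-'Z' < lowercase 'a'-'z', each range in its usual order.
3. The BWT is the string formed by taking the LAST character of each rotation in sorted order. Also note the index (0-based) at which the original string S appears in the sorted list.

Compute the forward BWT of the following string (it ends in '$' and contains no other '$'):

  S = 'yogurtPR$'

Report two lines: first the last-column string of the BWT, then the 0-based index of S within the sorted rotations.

Answer: RtPoyurg$
8

Derivation:
All 9 rotations (rotation i = S[i:]+S[:i]):
  rot[0] = yogurtPR$
  rot[1] = ogurtPR$y
  rot[2] = gurtPR$yo
  rot[3] = urtPR$yog
  rot[4] = rtPR$yogu
  rot[5] = tPR$yogur
  rot[6] = PR$yogurt
  rot[7] = R$yogurtP
  rot[8] = $yogurtPR
Sorted (with $ < everything):
  sorted[0] = $yogurtPR  (last char: 'R')
  sorted[1] = PR$yogurt  (last char: 't')
  sorted[2] = R$yogurtP  (last char: 'P')
  sorted[3] = gurtPR$yo  (last char: 'o')
  sorted[4] = ogurtPR$y  (last char: 'y')
  sorted[5] = rtPR$yogu  (last char: 'u')
  sorted[6] = tPR$yogur  (last char: 'r')
  sorted[7] = urtPR$yog  (last char: 'g')
  sorted[8] = yogurtPR$  (last char: '$')
Last column: RtPoyurg$
Original string S is at sorted index 8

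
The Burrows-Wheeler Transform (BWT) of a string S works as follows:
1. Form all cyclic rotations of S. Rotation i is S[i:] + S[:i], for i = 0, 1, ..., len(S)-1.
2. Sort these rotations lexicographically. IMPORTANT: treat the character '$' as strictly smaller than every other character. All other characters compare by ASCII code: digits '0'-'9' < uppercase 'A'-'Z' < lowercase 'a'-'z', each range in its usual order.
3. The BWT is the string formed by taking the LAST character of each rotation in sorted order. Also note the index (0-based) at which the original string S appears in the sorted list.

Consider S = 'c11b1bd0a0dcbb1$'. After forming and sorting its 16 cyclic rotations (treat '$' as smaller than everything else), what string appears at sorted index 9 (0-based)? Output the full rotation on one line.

Answer: b1bd0a0dcbb1$c11

Derivation:
All 16 rotations (rotation i = S[i:]+S[:i]):
  rot[0] = c11b1bd0a0dcbb1$
  rot[1] = 11b1bd0a0dcbb1$c
  rot[2] = 1b1bd0a0dcbb1$c1
  rot[3] = b1bd0a0dcbb1$c11
  rot[4] = 1bd0a0dcbb1$c11b
  rot[5] = bd0a0dcbb1$c11b1
  rot[6] = d0a0dcbb1$c11b1b
  rot[7] = 0a0dcbb1$c11b1bd
  rot[8] = a0dcbb1$c11b1bd0
  rot[9] = 0dcbb1$c11b1bd0a
  rot[10] = dcbb1$c11b1bd0a0
  rot[11] = cbb1$c11b1bd0a0d
  rot[12] = bb1$c11b1bd0a0dc
  rot[13] = b1$c11b1bd0a0dcb
  rot[14] = 1$c11b1bd0a0dcbb
  rot[15] = $c11b1bd0a0dcbb1
Sorted (with $ < everything):
  sorted[0] = $c11b1bd0a0dcbb1
  sorted[1] = 0a0dcbb1$c11b1bd
  sorted[2] = 0dcbb1$c11b1bd0a
  sorted[3] = 1$c11b1bd0a0dcbb
  sorted[4] = 11b1bd0a0dcbb1$c
  sorted[5] = 1b1bd0a0dcbb1$c1
  sorted[6] = 1bd0a0dcbb1$c11b
  sorted[7] = a0dcbb1$c11b1bd0
  sorted[8] = b1$c11b1bd0a0dcb
  sorted[9] = b1bd0a0dcbb1$c11
  sorted[10] = bb1$c11b1bd0a0dc
  sorted[11] = bd0a0dcbb1$c11b1
  sorted[12] = c11b1bd0a0dcbb1$
  sorted[13] = cbb1$c11b1bd0a0d
  sorted[14] = d0a0dcbb1$c11b1b
  sorted[15] = dcbb1$c11b1bd0a0
sorted[9] = b1bd0a0dcbb1$c11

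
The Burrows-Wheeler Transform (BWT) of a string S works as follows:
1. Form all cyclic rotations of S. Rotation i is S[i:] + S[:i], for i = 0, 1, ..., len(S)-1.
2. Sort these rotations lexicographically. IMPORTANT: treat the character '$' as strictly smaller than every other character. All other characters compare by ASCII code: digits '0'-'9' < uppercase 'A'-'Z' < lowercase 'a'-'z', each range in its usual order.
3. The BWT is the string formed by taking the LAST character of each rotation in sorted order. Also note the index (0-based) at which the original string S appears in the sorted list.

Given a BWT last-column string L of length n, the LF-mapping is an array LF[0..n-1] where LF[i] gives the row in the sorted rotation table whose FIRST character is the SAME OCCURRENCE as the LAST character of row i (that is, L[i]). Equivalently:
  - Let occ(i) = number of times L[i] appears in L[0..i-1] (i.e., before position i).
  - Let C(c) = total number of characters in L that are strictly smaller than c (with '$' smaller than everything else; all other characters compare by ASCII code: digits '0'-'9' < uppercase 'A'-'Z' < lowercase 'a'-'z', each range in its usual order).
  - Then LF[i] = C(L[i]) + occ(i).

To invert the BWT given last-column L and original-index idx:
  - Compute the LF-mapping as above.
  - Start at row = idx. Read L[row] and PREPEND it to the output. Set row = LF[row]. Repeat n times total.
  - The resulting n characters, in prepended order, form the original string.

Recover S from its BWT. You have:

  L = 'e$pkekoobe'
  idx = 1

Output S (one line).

Answer: bookkeepe$

Derivation:
LF mapping: 2 0 9 5 3 6 7 8 1 4
Walk LF starting at row 1, prepending L[row]:
  step 1: row=1, L[1]='$', prepend. Next row=LF[1]=0
  step 2: row=0, L[0]='e', prepend. Next row=LF[0]=2
  step 3: row=2, L[2]='p', prepend. Next row=LF[2]=9
  step 4: row=9, L[9]='e', prepend. Next row=LF[9]=4
  step 5: row=4, L[4]='e', prepend. Next row=LF[4]=3
  step 6: row=3, L[3]='k', prepend. Next row=LF[3]=5
  step 7: row=5, L[5]='k', prepend. Next row=LF[5]=6
  step 8: row=6, L[6]='o', prepend. Next row=LF[6]=7
  step 9: row=7, L[7]='o', prepend. Next row=LF[7]=8
  step 10: row=8, L[8]='b', prepend. Next row=LF[8]=1
Reversed output: bookkeepe$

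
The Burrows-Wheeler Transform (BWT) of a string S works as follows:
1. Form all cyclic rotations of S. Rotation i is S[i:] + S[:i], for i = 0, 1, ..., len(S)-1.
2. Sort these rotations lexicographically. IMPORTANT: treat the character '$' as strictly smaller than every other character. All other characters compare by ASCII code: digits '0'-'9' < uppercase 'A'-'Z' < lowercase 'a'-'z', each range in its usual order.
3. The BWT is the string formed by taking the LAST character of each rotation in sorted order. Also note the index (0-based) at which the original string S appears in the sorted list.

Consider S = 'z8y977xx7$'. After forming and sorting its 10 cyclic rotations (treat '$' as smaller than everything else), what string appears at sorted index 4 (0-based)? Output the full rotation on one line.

Answer: 8y977xx7$z

Derivation:
All 10 rotations (rotation i = S[i:]+S[:i]):
  rot[0] = z8y977xx7$
  rot[1] = 8y977xx7$z
  rot[2] = y977xx7$z8
  rot[3] = 977xx7$z8y
  rot[4] = 77xx7$z8y9
  rot[5] = 7xx7$z8y97
  rot[6] = xx7$z8y977
  rot[7] = x7$z8y977x
  rot[8] = 7$z8y977xx
  rot[9] = $z8y977xx7
Sorted (with $ < everything):
  sorted[0] = $z8y977xx7
  sorted[1] = 7$z8y977xx
  sorted[2] = 77xx7$z8y9
  sorted[3] = 7xx7$z8y97
  sorted[4] = 8y977xx7$z
  sorted[5] = 977xx7$z8y
  sorted[6] = x7$z8y977x
  sorted[7] = xx7$z8y977
  sorted[8] = y977xx7$z8
  sorted[9] = z8y977xx7$
sorted[4] = 8y977xx7$z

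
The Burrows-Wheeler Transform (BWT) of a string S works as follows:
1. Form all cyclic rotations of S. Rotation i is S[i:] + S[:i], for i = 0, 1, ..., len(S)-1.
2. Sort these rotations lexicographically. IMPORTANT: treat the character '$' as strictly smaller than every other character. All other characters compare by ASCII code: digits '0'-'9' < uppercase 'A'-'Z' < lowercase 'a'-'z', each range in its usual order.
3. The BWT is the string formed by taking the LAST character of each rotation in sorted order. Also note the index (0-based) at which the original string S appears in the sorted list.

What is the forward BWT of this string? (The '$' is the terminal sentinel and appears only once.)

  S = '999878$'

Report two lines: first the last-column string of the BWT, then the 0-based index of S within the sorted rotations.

Answer: 887999$
6

Derivation:
All 7 rotations (rotation i = S[i:]+S[:i]):
  rot[0] = 999878$
  rot[1] = 99878$9
  rot[2] = 9878$99
  rot[3] = 878$999
  rot[4] = 78$9998
  rot[5] = 8$99987
  rot[6] = $999878
Sorted (with $ < everything):
  sorted[0] = $999878  (last char: '8')
  sorted[1] = 78$9998  (last char: '8')
  sorted[2] = 8$99987  (last char: '7')
  sorted[3] = 878$999  (last char: '9')
  sorted[4] = 9878$99  (last char: '9')
  sorted[5] = 99878$9  (last char: '9')
  sorted[6] = 999878$  (last char: '$')
Last column: 887999$
Original string S is at sorted index 6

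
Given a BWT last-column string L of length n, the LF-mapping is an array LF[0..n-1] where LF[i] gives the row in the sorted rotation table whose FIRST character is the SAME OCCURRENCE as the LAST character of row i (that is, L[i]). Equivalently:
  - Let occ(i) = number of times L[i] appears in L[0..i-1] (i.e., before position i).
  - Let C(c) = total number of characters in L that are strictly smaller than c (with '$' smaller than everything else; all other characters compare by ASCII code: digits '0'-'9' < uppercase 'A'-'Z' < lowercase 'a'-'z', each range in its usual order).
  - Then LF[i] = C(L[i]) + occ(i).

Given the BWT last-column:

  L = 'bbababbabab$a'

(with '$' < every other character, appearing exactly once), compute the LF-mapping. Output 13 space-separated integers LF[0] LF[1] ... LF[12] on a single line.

Answer: 6 7 1 8 2 9 10 3 11 4 12 0 5

Derivation:
Char counts: '$':1, 'a':5, 'b':7
C (first-col start): C('$')=0, C('a')=1, C('b')=6
L[0]='b': occ=0, LF[0]=C('b')+0=6+0=6
L[1]='b': occ=1, LF[1]=C('b')+1=6+1=7
L[2]='a': occ=0, LF[2]=C('a')+0=1+0=1
L[3]='b': occ=2, LF[3]=C('b')+2=6+2=8
L[4]='a': occ=1, LF[4]=C('a')+1=1+1=2
L[5]='b': occ=3, LF[5]=C('b')+3=6+3=9
L[6]='b': occ=4, LF[6]=C('b')+4=6+4=10
L[7]='a': occ=2, LF[7]=C('a')+2=1+2=3
L[8]='b': occ=5, LF[8]=C('b')+5=6+5=11
L[9]='a': occ=3, LF[9]=C('a')+3=1+3=4
L[10]='b': occ=6, LF[10]=C('b')+6=6+6=12
L[11]='$': occ=0, LF[11]=C('$')+0=0+0=0
L[12]='a': occ=4, LF[12]=C('a')+4=1+4=5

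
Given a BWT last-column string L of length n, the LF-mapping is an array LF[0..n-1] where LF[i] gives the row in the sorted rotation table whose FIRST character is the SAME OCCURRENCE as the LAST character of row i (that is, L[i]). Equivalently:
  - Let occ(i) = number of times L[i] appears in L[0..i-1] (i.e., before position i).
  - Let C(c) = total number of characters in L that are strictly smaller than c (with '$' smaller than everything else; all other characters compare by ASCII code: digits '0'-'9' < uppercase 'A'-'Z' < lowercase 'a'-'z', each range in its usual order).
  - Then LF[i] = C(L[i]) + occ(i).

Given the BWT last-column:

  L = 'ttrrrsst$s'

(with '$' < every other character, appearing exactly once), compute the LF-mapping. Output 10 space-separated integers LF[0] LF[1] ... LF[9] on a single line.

Char counts: '$':1, 'r':3, 's':3, 't':3
C (first-col start): C('$')=0, C('r')=1, C('s')=4, C('t')=7
L[0]='t': occ=0, LF[0]=C('t')+0=7+0=7
L[1]='t': occ=1, LF[1]=C('t')+1=7+1=8
L[2]='r': occ=0, LF[2]=C('r')+0=1+0=1
L[3]='r': occ=1, LF[3]=C('r')+1=1+1=2
L[4]='r': occ=2, LF[4]=C('r')+2=1+2=3
L[5]='s': occ=0, LF[5]=C('s')+0=4+0=4
L[6]='s': occ=1, LF[6]=C('s')+1=4+1=5
L[7]='t': occ=2, LF[7]=C('t')+2=7+2=9
L[8]='$': occ=0, LF[8]=C('$')+0=0+0=0
L[9]='s': occ=2, LF[9]=C('s')+2=4+2=6

Answer: 7 8 1 2 3 4 5 9 0 6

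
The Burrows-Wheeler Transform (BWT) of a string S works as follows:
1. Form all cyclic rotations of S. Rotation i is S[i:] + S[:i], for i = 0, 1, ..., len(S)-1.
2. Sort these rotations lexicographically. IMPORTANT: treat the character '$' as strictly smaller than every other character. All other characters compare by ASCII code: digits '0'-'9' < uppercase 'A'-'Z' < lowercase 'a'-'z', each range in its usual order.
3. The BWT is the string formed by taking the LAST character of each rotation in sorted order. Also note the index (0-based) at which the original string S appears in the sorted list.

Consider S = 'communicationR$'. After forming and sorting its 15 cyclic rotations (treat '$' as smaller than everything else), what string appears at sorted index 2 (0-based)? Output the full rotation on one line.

All 15 rotations (rotation i = S[i:]+S[:i]):
  rot[0] = communicationR$
  rot[1] = ommunicationR$c
  rot[2] = mmunicationR$co
  rot[3] = municationR$com
  rot[4] = unicationR$comm
  rot[5] = nicationR$commu
  rot[6] = icationR$commun
  rot[7] = cationR$communi
  rot[8] = ationR$communic
  rot[9] = tionR$communica
  rot[10] = ionR$communicat
  rot[11] = onR$communicati
  rot[12] = nR$communicatio
  rot[13] = R$communication
  rot[14] = $communicationR
Sorted (with $ < everything):
  sorted[0] = $communicationR
  sorted[1] = R$communication
  sorted[2] = ationR$communic
  sorted[3] = cationR$communi
  sorted[4] = communicationR$
  sorted[5] = icationR$commun
  sorted[6] = ionR$communicat
  sorted[7] = mmunicationR$co
  sorted[8] = municationR$com
  sorted[9] = nR$communicatio
  sorted[10] = nicationR$commu
  sorted[11] = ommunicationR$c
  sorted[12] = onR$communicati
  sorted[13] = tionR$communica
  sorted[14] = unicationR$comm
sorted[2] = ationR$communic

Answer: ationR$communic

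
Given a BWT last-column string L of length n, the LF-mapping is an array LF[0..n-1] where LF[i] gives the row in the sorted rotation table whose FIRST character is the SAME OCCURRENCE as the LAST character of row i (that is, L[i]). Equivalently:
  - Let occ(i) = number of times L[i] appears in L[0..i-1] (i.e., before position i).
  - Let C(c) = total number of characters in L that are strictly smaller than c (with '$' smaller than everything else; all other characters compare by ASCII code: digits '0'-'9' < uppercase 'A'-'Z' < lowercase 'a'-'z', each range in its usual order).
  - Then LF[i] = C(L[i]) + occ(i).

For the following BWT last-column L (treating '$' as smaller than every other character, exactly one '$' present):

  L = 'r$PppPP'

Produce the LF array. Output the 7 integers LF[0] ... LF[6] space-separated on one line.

Char counts: '$':1, 'P':3, 'p':2, 'r':1
C (first-col start): C('$')=0, C('P')=1, C('p')=4, C('r')=6
L[0]='r': occ=0, LF[0]=C('r')+0=6+0=6
L[1]='$': occ=0, LF[1]=C('$')+0=0+0=0
L[2]='P': occ=0, LF[2]=C('P')+0=1+0=1
L[3]='p': occ=0, LF[3]=C('p')+0=4+0=4
L[4]='p': occ=1, LF[4]=C('p')+1=4+1=5
L[5]='P': occ=1, LF[5]=C('P')+1=1+1=2
L[6]='P': occ=2, LF[6]=C('P')+2=1+2=3

Answer: 6 0 1 4 5 2 3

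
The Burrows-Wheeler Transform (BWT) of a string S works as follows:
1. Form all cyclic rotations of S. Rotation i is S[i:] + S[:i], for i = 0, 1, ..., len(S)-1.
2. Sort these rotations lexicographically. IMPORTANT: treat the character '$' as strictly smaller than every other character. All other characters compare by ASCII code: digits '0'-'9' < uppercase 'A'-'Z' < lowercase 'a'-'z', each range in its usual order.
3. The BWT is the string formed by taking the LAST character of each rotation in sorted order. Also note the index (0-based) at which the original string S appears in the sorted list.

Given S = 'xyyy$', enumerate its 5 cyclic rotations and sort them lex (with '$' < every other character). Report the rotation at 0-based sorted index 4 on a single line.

All 5 rotations (rotation i = S[i:]+S[:i]):
  rot[0] = xyyy$
  rot[1] = yyy$x
  rot[2] = yy$xy
  rot[3] = y$xyy
  rot[4] = $xyyy
Sorted (with $ < everything):
  sorted[0] = $xyyy
  sorted[1] = xyyy$
  sorted[2] = y$xyy
  sorted[3] = yy$xy
  sorted[4] = yyy$x
sorted[4] = yyy$x

Answer: yyy$x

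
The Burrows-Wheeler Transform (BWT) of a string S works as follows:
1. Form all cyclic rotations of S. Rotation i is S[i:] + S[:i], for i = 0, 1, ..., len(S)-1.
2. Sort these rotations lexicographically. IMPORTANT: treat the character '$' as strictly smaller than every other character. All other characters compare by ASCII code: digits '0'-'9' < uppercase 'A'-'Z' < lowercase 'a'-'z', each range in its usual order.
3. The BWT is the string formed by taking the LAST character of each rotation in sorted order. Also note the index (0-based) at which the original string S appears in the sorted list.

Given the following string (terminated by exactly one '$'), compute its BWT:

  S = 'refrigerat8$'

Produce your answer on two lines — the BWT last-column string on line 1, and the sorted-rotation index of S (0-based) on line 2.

All 12 rotations (rotation i = S[i:]+S[:i]):
  rot[0] = refrigerat8$
  rot[1] = efrigerat8$r
  rot[2] = frigerat8$re
  rot[3] = rigerat8$ref
  rot[4] = igerat8$refr
  rot[5] = gerat8$refri
  rot[6] = erat8$refrig
  rot[7] = rat8$refrige
  rot[8] = at8$refriger
  rot[9] = t8$refrigera
  rot[10] = 8$refrigerat
  rot[11] = $refrigerat8
Sorted (with $ < everything):
  sorted[0] = $refrigerat8  (last char: '8')
  sorted[1] = 8$refrigerat  (last char: 't')
  sorted[2] = at8$refriger  (last char: 'r')
  sorted[3] = efrigerat8$r  (last char: 'r')
  sorted[4] = erat8$refrig  (last char: 'g')
  sorted[5] = frigerat8$re  (last char: 'e')
  sorted[6] = gerat8$refri  (last char: 'i')
  sorted[7] = igerat8$refr  (last char: 'r')
  sorted[8] = rat8$refrige  (last char: 'e')
  sorted[9] = refrigerat8$  (last char: '$')
  sorted[10] = rigerat8$ref  (last char: 'f')
  sorted[11] = t8$refrigera  (last char: 'a')
Last column: 8trrgeire$fa
Original string S is at sorted index 9

Answer: 8trrgeire$fa
9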